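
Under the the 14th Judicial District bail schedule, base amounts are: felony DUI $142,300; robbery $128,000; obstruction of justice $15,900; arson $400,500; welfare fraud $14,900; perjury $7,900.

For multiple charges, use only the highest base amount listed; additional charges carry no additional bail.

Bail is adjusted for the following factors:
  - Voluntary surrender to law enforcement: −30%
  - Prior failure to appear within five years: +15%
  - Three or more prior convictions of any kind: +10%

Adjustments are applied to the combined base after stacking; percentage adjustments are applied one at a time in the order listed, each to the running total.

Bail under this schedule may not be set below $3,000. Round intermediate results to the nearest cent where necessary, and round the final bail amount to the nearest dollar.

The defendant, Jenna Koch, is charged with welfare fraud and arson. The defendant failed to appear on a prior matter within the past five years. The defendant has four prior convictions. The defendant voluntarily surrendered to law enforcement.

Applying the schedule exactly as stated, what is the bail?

Base amounts from the schedule: welfare fraud $14,900; arson $400,500.
Stacking rule: use the highest base only. Highest is arson at $400,500. Combined base = $400,500.
Voluntary surrender to law enforcement (−30%): $400,500 × 0.7 = $280,350.
Prior failure to appear within five years (+15%): $280,350 × 1.15 = $322,402.50.
Three or more prior convictions of any kind (+10%): $322,402.50 × 1.1 = $354,642.75.
$354,642.75 is at or above the $3,000 minimum.
Rounded to the nearest dollar: $354,643.

$354,643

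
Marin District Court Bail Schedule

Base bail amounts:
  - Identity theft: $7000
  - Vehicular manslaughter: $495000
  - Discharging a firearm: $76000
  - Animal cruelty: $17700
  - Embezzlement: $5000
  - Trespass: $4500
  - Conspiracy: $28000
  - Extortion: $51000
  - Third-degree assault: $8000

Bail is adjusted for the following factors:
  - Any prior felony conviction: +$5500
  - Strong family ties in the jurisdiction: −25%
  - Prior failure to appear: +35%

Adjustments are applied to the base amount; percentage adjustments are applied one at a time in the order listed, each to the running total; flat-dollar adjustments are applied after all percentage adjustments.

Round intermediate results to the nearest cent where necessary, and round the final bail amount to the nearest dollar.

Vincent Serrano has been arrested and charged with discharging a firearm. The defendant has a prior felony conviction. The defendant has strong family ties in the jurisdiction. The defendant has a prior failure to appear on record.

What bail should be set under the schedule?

$82450

Base amounts from the schedule: discharging a firearm $76000.
Single charge. Combined base = $76000.
Strong family ties in the jurisdiction (−25%): $76000 × 0.75 = $57000.
Prior failure to appear (+35%): $57000 × 1.35 = $76950.
Any prior felony conviction (+$5500 flat): $76950 + $5500 = $82450.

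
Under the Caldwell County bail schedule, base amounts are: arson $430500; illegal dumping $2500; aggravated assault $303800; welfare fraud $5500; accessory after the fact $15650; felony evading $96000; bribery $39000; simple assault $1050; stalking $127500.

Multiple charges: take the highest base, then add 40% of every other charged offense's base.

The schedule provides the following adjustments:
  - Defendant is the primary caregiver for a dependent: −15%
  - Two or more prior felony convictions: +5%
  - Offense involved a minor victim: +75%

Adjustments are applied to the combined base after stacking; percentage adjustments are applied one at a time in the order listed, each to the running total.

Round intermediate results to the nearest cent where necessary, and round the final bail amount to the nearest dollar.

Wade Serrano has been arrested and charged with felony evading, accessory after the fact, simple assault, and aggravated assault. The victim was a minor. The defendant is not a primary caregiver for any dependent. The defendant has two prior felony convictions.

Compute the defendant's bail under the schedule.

Base amounts from the schedule: felony evading $96000; accessory after the fact $15650; simple assault $1050; aggravated assault $303800.
Stacking rule: highest base plus 40% of each additional charge. Highest is aggravated assault at $303800. Additional: $96000 × 40% = $38400; $15650 × 40% = $6260; $1050 × 40% = $420. Combined base = $303800 + $45080 = $348880.
Two or more prior felony convictions (+5%): $348880 × 1.05 = $366324.
Offense involved a minor victim (+75%): $366324 × 1.75 = $641067.

$641067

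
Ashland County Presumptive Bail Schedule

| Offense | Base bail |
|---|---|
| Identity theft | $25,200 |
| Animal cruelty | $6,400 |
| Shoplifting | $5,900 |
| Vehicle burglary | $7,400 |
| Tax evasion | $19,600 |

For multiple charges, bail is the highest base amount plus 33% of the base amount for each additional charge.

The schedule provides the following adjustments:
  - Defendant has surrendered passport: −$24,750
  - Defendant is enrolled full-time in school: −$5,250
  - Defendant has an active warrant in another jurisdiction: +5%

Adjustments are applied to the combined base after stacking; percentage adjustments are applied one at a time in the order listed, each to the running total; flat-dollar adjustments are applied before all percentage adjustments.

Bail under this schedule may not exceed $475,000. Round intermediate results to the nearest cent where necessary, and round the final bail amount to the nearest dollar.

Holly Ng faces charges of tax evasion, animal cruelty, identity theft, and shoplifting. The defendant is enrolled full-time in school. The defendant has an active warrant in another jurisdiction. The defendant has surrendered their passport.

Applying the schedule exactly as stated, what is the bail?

Base amounts from the schedule: tax evasion $19,600; animal cruelty $6,400; identity theft $25,200; shoplifting $5,900.
Stacking rule: highest base plus 33% of each additional charge. Highest is identity theft at $25,200. Additional: $19,600 × 33% = $6,468; $6,400 × 33% = $2,112; $5,900 × 33% = $1,947. Combined base = $25,200 + $10,527 = $35,727.
Defendant has surrendered passport (−$24,750 flat): $35,727 − $24,750 = $10,977.
Defendant is enrolled full-time in school (−$5,250 flat): $10,977 − $5,250 = $5,727.
Defendant has an active warrant in another jurisdiction (+5%): $5,727 × 1.05 = $6,013.35.
$6,013.35 is within the $475,000 maximum.
Rounded to the nearest dollar: $6,013.

$6,013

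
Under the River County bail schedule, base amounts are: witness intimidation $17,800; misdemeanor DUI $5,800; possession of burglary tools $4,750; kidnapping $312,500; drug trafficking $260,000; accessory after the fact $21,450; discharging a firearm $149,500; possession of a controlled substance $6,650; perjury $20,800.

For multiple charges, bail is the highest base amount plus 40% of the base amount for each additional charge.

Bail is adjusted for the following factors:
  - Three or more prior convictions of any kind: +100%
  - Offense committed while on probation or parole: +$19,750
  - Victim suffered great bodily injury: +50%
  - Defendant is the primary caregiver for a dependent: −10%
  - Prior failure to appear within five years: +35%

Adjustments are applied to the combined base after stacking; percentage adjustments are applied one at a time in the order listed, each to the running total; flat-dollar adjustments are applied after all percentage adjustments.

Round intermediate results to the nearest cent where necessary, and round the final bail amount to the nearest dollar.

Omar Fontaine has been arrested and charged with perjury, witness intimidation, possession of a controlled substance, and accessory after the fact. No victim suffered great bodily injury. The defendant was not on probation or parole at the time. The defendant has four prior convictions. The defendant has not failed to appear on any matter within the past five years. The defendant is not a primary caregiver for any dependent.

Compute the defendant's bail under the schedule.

$79,100

Base amounts from the schedule: perjury $20,800; witness intimidation $17,800; possession of a controlled substance $6,650; accessory after the fact $21,450.
Stacking rule: highest base plus 40% of each additional charge. Highest is accessory after the fact at $21,450. Additional: $20,800 × 40% = $8,320; $17,800 × 40% = $7,120; $6,650 × 40% = $2,660. Combined base = $21,450 + $18,100 = $39,550.
Three or more prior convictions of any kind (+100%): $39,550 × 2 = $79,100.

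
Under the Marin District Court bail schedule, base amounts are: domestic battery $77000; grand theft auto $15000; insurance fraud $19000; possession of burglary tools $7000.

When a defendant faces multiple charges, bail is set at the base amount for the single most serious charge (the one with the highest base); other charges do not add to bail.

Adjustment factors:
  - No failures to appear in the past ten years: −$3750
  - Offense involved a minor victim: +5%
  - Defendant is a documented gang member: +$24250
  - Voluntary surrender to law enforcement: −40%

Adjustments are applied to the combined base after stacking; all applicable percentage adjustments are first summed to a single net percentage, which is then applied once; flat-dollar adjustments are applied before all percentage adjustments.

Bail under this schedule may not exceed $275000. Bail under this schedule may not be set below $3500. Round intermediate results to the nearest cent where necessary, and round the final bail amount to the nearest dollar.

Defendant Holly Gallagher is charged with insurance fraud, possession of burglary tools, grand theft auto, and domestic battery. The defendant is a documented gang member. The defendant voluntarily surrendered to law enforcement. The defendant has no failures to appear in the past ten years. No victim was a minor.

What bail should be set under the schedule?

Base amounts from the schedule: insurance fraud $19000; possession of burglary tools $7000; grand theft auto $15000; domestic battery $77000.
Stacking rule: use the highest base only. Highest is domestic battery at $77000. Combined base = $77000.
No failures to appear in the past ten years (−$3750 flat): $77000 − $3750 = $73250.
Defendant is a documented gang member (+$24250 flat): $73250 + $24250 = $97500.
Voluntary surrender to law enforcement (−40%): $97500 × 0.6 = $58500.
$58500 is within the $275000 maximum.
$58500 is at or above the $3500 minimum.

$58500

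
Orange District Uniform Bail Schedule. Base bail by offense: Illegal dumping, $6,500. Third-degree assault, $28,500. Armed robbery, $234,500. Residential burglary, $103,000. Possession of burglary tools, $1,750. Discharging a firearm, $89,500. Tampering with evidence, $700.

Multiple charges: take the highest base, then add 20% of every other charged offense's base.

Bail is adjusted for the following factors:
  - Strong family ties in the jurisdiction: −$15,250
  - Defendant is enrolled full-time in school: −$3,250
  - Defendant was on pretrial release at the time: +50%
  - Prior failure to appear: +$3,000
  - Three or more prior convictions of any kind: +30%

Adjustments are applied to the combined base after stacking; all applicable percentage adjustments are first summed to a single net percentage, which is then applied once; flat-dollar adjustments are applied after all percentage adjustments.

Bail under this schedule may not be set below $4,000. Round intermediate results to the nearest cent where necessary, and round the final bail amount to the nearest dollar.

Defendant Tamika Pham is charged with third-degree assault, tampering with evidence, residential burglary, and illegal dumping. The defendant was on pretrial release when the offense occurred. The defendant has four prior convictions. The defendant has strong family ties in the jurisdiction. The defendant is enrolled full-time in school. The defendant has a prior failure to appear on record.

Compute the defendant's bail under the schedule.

Base amounts from the schedule: third-degree assault $28,500; tampering with evidence $700; residential burglary $103,000; illegal dumping $6,500.
Stacking rule: highest base plus 20% of each additional charge. Highest is residential burglary at $103,000. Additional: $28,500 × 20% = $5,700; $700 × 20% = $140; $6,500 × 20% = $1,300. Combined base = $103,000 + $7,140 = $110,140.
Net percentage adjustment: +50% +30% = +80%. $110,140 × 1.8 = $198,252.
Strong family ties in the jurisdiction (−$15,250 flat): $198,252 − $15,250 = $183,002.
Defendant is enrolled full-time in school (−$3,250 flat): $183,002 − $3,250 = $179,752.
Prior failure to appear (+$3,000 flat): $179,752 + $3,000 = $182,752.
$182,752 is at or above the $4,000 minimum.

$182,752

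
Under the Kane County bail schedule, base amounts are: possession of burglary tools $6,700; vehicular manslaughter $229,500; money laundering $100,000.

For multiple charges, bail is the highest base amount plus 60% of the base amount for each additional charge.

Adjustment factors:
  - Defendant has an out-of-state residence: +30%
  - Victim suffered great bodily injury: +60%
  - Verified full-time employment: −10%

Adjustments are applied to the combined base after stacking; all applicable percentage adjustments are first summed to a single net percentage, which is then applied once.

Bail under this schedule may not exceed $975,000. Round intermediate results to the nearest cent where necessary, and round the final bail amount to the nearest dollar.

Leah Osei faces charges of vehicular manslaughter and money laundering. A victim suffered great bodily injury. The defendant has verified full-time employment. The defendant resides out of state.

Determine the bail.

$521,100

Base amounts from the schedule: vehicular manslaughter $229,500; money laundering $100,000.
Stacking rule: highest base plus 60% of each additional charge. Highest is vehicular manslaughter at $229,500. Additional: $100,000 × 60% = $60,000. Combined base = $229,500 + $60,000 = $289,500.
Net percentage adjustment: +30% +60% −10% = +80%. $289,500 × 1.8 = $521,100.
$521,100 is within the $975,000 maximum.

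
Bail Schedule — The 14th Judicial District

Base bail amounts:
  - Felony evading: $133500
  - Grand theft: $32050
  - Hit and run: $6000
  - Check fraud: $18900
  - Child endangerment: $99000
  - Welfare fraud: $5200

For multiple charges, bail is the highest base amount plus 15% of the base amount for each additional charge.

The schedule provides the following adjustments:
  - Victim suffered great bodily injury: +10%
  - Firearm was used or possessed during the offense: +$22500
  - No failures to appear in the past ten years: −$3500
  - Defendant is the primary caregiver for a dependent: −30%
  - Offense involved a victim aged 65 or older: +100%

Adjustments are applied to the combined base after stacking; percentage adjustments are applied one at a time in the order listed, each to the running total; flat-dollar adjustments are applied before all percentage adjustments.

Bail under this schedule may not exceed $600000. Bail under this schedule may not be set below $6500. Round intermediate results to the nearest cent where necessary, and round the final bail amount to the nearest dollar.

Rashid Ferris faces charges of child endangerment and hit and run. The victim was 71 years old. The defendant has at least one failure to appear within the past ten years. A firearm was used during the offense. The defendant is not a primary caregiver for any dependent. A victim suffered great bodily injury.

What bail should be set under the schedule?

$269280

Base amounts from the schedule: child endangerment $99000; hit and run $6000.
Stacking rule: highest base plus 15% of each additional charge. Highest is child endangerment at $99000. Additional: $6000 × 15% = $900. Combined base = $99000 + $900 = $99900.
Firearm was used or possessed during the offense (+$22500 flat): $99900 + $22500 = $122400.
Victim suffered great bodily injury (+10%): $122400 × 1.1 = $134640.
Offense involved a victim aged 65 or older (+100%): $134640 × 2 = $269280.
$269280 is within the $600000 maximum.
$269280 is at or above the $6500 minimum.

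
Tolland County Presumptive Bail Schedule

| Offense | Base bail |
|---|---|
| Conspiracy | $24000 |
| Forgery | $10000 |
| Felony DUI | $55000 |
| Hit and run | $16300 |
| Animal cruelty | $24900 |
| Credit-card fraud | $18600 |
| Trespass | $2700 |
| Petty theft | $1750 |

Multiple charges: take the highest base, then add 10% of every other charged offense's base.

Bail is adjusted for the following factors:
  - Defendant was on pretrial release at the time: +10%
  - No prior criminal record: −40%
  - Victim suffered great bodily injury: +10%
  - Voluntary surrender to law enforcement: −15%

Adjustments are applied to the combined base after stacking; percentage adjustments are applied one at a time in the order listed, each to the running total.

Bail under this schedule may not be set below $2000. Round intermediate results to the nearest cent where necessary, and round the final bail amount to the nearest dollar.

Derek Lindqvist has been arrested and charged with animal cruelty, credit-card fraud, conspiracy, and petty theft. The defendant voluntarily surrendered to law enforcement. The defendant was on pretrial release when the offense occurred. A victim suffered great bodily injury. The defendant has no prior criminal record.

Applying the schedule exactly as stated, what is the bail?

$18103

Base amounts from the schedule: animal cruelty $24900; credit-card fraud $18600; conspiracy $24000; petty theft $1750.
Stacking rule: highest base plus 10% of each additional charge. Highest is animal cruelty at $24900. Additional: $18600 × 10% = $1860; $24000 × 10% = $2400; $1750 × 10% = $175. Combined base = $24900 + $4435 = $29335.
Defendant was on pretrial release at the time (+10%): $29335 × 1.1 = $32268.50.
No prior criminal record (−40%): $32268.50 × 0.6 = $19361.10.
Victim suffered great bodily injury (+10%): $19361.10 × 1.1 = $21297.21.
Voluntary surrender to law enforcement (−15%): $21297.21 × 0.85 = $18102.63.
$18102.63 is at or above the $2000 minimum.
Rounded to the nearest dollar: $18103.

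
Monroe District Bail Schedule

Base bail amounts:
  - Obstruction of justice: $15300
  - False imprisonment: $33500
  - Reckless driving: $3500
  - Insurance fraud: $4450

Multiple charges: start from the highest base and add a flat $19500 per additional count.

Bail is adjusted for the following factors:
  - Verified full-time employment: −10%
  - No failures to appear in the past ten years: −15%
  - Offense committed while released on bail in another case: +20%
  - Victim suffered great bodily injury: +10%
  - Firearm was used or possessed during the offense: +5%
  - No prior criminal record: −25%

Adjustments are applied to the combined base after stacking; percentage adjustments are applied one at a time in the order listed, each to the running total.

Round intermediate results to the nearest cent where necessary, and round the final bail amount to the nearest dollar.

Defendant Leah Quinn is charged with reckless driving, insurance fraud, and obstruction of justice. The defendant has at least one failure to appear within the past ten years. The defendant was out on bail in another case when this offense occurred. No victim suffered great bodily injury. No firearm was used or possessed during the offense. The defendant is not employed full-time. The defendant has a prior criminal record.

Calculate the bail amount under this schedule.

$65160

Base amounts from the schedule: reckless driving $3500; insurance fraud $4450; obstruction of justice $15300.
Stacking rule: highest base plus $19500 per additional charge. Highest is obstruction of justice at $15300; 2 additional charges → +$39000. Combined base = $54300.
Offense committed while released on bail in another case (+20%): $54300 × 1.2 = $65160.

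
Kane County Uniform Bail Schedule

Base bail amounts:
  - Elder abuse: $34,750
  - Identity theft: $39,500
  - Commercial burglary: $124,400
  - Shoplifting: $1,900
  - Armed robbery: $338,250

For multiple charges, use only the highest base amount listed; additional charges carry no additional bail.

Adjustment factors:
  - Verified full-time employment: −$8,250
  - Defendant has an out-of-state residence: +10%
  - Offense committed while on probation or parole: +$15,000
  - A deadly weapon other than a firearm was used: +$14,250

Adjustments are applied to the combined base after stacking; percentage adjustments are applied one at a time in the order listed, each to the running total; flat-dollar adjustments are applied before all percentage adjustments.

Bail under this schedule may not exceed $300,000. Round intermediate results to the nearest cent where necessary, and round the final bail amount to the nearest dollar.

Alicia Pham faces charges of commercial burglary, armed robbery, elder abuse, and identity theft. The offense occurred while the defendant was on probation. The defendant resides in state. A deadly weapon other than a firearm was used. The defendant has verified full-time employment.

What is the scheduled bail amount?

Base amounts from the schedule: commercial burglary $124,400; armed robbery $338,250; elder abuse $34,750; identity theft $39,500.
Stacking rule: use the highest base only. Highest is armed robbery at $338,250. Combined base = $338,250.
Verified full-time employment (−$8,250 flat): $338,250 − $8,250 = $330,000.
Offense committed while on probation or parole (+$15,000 flat): $330,000 + $15,000 = $345,000.
A deadly weapon other than a firearm was used (+$14,250 flat): $345,000 + $14,250 = $359,250.
Result $359,250 exceeds the maximum of $300,000; bail is capped at $300,000.

$300,000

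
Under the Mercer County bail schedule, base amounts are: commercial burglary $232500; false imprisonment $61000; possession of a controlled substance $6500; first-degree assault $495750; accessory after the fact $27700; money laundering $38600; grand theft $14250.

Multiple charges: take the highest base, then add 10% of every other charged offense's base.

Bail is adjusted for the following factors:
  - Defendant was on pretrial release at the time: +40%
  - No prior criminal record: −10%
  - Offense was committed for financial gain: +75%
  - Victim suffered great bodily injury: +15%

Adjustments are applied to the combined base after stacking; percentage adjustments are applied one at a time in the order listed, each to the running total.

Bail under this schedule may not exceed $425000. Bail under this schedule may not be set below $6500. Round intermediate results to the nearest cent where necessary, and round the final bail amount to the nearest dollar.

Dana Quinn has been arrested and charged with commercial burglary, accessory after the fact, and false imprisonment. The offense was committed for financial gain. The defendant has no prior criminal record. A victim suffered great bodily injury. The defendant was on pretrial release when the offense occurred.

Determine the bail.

$425000

Base amounts from the schedule: commercial burglary $232500; accessory after the fact $27700; false imprisonment $61000.
Stacking rule: highest base plus 10% of each additional charge. Highest is commercial burglary at $232500. Additional: $27700 × 10% = $2770; $61000 × 10% = $6100. Combined base = $232500 + $8870 = $241370.
Defendant was on pretrial release at the time (+40%): $241370 × 1.4 = $337918.
No prior criminal record (−10%): $337918 × 0.9 = $304126.20.
Offense was committed for financial gain (+75%): $304126.20 × 1.75 = $532220.85.
Victim suffered great bodily injury (+15%): $532220.85 × 1.15 = $612053.98.
Result $612053.98 exceeds the maximum of $425000; bail is capped at $425000.
$425000 is at or above the $6500 minimum.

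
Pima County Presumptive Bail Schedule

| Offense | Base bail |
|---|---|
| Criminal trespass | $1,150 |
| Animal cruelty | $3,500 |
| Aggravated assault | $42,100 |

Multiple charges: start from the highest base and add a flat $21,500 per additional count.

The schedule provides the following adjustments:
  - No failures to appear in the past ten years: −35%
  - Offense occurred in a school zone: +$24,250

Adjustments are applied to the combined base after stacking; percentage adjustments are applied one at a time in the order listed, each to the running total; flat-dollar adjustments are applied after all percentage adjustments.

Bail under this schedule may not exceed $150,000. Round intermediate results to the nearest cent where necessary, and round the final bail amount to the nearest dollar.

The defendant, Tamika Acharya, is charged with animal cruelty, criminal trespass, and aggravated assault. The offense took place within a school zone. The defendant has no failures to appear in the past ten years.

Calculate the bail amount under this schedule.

$79,565

Base amounts from the schedule: animal cruelty $3,500; criminal trespass $1,150; aggravated assault $42,100.
Stacking rule: highest base plus $21,500 per additional charge. Highest is aggravated assault at $42,100; 2 additional charges → +$43,000. Combined base = $85,100.
No failures to appear in the past ten years (−35%): $85,100 × 0.65 = $55,315.
Offense occurred in a school zone (+$24,250 flat): $55,315 + $24,250 = $79,565.
$79,565 is within the $150,000 maximum.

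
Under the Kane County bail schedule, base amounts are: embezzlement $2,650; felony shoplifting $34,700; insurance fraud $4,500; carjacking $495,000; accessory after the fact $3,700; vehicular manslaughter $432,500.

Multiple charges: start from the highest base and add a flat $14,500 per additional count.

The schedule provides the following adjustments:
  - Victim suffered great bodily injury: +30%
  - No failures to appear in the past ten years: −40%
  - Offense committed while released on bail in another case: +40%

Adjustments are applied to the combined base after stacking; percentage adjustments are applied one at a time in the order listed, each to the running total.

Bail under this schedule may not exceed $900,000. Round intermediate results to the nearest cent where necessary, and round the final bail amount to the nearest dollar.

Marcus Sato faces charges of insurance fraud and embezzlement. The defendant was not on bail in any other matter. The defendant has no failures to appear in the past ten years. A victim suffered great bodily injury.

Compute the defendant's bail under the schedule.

Base amounts from the schedule: insurance fraud $4,500; embezzlement $2,650.
Stacking rule: highest base plus $14,500 per additional charge. Highest is insurance fraud at $4,500; 1 additional charge → +$14,500. Combined base = $19,000.
Victim suffered great bodily injury (+30%): $19,000 × 1.3 = $24,700.
No failures to appear in the past ten years (−40%): $24,700 × 0.6 = $14,820.
$14,820 is within the $900,000 maximum.

$14,820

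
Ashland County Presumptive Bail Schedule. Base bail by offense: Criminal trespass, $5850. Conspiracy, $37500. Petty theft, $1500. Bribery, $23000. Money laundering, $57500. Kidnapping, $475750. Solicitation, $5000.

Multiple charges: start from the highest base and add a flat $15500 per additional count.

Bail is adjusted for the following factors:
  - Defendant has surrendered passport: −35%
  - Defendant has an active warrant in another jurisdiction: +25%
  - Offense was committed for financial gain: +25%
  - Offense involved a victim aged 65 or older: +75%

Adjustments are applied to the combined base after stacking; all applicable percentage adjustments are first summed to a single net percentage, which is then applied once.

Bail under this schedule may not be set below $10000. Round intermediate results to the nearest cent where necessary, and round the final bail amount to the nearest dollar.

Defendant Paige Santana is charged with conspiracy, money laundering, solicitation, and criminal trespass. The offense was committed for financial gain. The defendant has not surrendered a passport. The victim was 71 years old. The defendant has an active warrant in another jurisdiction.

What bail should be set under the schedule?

$234000

Base amounts from the schedule: conspiracy $37500; money laundering $57500; solicitation $5000; criminal trespass $5850.
Stacking rule: highest base plus $15500 per additional charge. Highest is money laundering at $57500; 3 additional charges → +$46500. Combined base = $104000.
Net percentage adjustment: +25% +25% +75% = +125%. $104000 × 2.25 = $234000.
$234000 is at or above the $10000 minimum.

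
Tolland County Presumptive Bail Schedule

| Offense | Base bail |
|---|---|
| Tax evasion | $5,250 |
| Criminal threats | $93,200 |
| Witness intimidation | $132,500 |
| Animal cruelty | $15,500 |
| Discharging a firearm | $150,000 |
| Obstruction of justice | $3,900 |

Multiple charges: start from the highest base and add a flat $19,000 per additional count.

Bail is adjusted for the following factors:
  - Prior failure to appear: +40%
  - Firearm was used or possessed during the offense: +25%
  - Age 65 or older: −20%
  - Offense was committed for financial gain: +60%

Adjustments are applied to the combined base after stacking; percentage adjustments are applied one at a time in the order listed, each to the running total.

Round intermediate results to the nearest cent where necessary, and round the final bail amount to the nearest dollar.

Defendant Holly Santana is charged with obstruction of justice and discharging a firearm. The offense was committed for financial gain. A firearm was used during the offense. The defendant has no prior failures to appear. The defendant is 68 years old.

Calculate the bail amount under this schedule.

Base amounts from the schedule: obstruction of justice $3,900; discharging a firearm $150,000.
Stacking rule: highest base plus $19,000 per additional charge. Highest is discharging a firearm at $150,000; 1 additional charge → +$19,000. Combined base = $169,000.
Firearm was used or possessed during the offense (+25%): $169,000 × 1.25 = $211,250.
Age 65 or older (−20%): $211,250 × 0.8 = $169,000.
Offense was committed for financial gain (+60%): $169,000 × 1.6 = $270,400.

$270,400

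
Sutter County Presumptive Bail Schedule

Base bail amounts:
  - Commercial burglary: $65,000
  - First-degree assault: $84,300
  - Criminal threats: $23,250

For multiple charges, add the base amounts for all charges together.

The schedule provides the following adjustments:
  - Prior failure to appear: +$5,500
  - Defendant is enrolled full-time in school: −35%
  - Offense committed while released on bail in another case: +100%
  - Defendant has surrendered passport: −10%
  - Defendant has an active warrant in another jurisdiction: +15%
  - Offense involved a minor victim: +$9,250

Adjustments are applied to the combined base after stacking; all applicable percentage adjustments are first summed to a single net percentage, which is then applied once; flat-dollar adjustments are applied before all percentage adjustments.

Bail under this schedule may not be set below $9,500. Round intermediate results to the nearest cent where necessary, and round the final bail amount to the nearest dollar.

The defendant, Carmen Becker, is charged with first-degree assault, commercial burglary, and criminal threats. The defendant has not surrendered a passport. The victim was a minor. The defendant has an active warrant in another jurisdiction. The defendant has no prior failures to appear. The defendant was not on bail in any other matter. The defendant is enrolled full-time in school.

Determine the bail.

Base amounts from the schedule: first-degree assault $84,300; commercial burglary $65,000; criminal threats $23,250.
Stacking rule: sum of all bases. $84,300 + $65,000 + $23,250 = $172,550.
Offense involved a minor victim (+$9,250 flat): $172,550 + $9,250 = $181,800.
Net percentage adjustment: −35% +15% = −20%. $181,800 × 0.8 = $145,440.
$145,440 is at or above the $9,500 minimum.

$145,440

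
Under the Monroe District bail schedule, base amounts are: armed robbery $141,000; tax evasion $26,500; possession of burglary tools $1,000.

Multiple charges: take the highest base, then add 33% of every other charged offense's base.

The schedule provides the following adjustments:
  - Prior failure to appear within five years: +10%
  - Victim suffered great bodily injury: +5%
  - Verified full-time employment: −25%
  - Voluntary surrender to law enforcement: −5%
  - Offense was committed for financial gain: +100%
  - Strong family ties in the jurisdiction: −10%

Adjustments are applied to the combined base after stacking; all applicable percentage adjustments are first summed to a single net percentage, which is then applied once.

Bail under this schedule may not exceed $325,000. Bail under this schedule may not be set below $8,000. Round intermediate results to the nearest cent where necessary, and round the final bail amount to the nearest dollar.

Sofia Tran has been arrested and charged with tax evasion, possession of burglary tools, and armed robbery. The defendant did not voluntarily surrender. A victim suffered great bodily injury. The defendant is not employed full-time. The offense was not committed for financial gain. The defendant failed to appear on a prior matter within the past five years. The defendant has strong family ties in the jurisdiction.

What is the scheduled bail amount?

$157,579

Base amounts from the schedule: tax evasion $26,500; possession of burglary tools $1,000; armed robbery $141,000.
Stacking rule: highest base plus 33% of each additional charge. Highest is armed robbery at $141,000. Additional: $26,500 × 33% = $8,745; $1,000 × 33% = $330. Combined base = $141,000 + $9,075 = $150,075.
Net percentage adjustment: +10% +5% −10% = +5%. $150,075 × 1.05 = $157,578.75.
$157,578.75 is within the $325,000 maximum.
$157,578.75 is at or above the $8,000 minimum.
Rounded to the nearest dollar: $157,579.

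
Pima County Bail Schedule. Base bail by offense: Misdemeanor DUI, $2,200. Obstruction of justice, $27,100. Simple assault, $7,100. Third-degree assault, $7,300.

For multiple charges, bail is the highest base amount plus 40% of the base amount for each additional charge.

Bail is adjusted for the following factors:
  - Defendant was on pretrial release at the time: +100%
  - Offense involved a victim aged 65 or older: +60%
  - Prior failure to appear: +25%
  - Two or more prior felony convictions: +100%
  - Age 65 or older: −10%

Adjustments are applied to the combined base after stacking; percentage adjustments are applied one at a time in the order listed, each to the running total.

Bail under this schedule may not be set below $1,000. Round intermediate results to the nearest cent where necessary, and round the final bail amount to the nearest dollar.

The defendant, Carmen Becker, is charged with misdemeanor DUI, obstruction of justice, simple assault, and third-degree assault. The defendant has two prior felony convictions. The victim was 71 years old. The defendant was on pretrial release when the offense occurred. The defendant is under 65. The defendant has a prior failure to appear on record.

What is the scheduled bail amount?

Base amounts from the schedule: misdemeanor DUI $2,200; obstruction of justice $27,100; simple assault $7,100; third-degree assault $7,300.
Stacking rule: highest base plus 40% of each additional charge. Highest is obstruction of justice at $27,100. Additional: $2,200 × 40% = $880; $7,100 × 40% = $2,840; $7,300 × 40% = $2,920. Combined base = $27,100 + $6,640 = $33,740.
Defendant was on pretrial release at the time (+100%): $33,740 × 2 = $67,480.
Offense involved a victim aged 65 or older (+60%): $67,480 × 1.6 = $107,968.
Prior failure to appear (+25%): $107,968 × 1.25 = $134,960.
Two or more prior felony convictions (+100%): $134,960 × 2 = $269,920.
$269,920 is at or above the $1,000 minimum.

$269,920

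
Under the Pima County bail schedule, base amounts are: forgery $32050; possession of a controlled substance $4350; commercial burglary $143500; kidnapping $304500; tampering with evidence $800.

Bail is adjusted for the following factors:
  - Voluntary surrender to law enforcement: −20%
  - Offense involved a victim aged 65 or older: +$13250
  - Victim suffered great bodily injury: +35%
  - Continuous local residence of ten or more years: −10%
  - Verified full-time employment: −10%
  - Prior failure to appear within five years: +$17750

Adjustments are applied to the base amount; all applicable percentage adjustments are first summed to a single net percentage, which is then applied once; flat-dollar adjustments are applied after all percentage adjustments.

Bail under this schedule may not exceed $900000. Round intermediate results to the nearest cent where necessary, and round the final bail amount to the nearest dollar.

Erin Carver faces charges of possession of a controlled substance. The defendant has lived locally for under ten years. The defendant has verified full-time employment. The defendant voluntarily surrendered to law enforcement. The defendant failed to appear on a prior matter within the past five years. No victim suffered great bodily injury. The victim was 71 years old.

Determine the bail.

Base amounts from the schedule: possession of a controlled substance $4350.
Single charge. Combined base = $4350.
Net percentage adjustment: −20% −10% = −30%. $4350 × 0.7 = $3045.
Offense involved a victim aged 65 or older (+$13250 flat): $3045 + $13250 = $16295.
Prior failure to appear within five years (+$17750 flat): $16295 + $17750 = $34045.
$34045 is within the $900000 maximum.

$34045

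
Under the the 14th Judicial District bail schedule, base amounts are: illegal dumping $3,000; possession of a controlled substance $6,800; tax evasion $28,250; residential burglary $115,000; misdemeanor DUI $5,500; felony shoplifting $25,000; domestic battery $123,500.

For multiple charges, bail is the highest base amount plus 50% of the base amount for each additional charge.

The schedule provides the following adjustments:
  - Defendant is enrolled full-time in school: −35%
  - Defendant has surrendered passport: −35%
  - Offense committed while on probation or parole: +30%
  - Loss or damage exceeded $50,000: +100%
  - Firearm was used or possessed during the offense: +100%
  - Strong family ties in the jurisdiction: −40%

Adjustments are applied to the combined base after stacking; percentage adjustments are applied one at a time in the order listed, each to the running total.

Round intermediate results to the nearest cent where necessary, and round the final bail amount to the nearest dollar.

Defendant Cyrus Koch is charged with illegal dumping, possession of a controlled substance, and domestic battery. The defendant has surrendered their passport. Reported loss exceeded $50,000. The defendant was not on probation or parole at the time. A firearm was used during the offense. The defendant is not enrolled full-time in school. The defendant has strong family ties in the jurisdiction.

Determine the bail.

Base amounts from the schedule: illegal dumping $3,000; possession of a controlled substance $6,800; domestic battery $123,500.
Stacking rule: highest base plus 50% of each additional charge. Highest is domestic battery at $123,500. Additional: $3,000 × 50% = $1,500; $6,800 × 50% = $3,400. Combined base = $123,500 + $4,900 = $128,400.
Defendant has surrendered passport (−35%): $128,400 × 0.65 = $83,460.
Loss or damage exceeded $50,000 (+100%): $83,460 × 2 = $166,920.
Firearm was used or possessed during the offense (+100%): $166,920 × 2 = $333,840.
Strong family ties in the jurisdiction (−40%): $333,840 × 0.6 = $200,304.

$200,304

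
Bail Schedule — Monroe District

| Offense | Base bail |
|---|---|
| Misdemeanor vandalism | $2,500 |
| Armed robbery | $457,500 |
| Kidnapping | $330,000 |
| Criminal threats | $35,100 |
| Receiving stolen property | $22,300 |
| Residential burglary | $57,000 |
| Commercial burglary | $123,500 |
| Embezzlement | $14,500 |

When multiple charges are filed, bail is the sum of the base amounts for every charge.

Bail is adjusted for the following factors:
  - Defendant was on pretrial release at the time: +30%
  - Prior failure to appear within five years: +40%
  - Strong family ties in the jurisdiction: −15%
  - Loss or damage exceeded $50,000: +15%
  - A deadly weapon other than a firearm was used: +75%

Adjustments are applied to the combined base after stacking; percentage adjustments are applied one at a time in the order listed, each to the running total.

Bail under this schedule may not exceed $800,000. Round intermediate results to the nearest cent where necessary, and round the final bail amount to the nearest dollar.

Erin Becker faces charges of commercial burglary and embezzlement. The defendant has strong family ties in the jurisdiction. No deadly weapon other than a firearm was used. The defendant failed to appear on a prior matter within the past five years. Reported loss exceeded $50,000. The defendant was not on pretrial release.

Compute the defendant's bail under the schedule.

Base amounts from the schedule: commercial burglary $123,500; embezzlement $14,500.
Stacking rule: sum of all bases. $123,500 + $14,500 = $138,000.
Prior failure to appear within five years (+40%): $138,000 × 1.4 = $193,200.
Strong family ties in the jurisdiction (−15%): $193,200 × 0.85 = $164,220.
Loss or damage exceeded $50,000 (+15%): $164,220 × 1.15 = $188,853.
$188,853 is within the $800,000 maximum.

$188,853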